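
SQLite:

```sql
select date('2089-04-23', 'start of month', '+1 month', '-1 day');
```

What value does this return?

`start of month` rewinds 2089-04-23 to 2089-04-01.
Adding +1 month to 2089-04-01 gives 2089-05-01.
Going back 1 day from 2089-05-01 reaches 2089-04-30 (last day of April, 30 days).

2089-04-30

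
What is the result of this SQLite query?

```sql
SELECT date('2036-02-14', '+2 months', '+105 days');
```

Adding +2 months to 2036-02-14 gives 2036-04-14.
Applying '+105 days' to 2036-04-14: counting 105 days forward gives 2036-07-28.

2036-07-28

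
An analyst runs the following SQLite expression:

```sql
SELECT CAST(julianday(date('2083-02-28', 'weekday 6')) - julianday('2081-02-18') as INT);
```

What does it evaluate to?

`weekday 6` advances to the next Saturday; 2083-02-28 is a Sunday, so it moves forward to 2083-03-06.
10 days remain in February 2081 after the 18th (28 − 18).
Full months from March 2081 through February 2083 contribute their day counts.
Then 6 days into March 2083.
Total: 10 + 31 + 30 + 31 + 30 + 31 + 31 + 30 + 31 + 30 + 31 + 31 + 28 + 31 + 30 + 31 + 30 + 31 + 31 + 30 + 31 + 30 + 31 + 31 + 28 + 6 = 746.

746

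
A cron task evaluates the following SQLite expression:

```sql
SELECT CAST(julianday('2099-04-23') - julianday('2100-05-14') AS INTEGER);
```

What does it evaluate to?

-386

7 days remain in April 2099 after the 23rd (30 − 23).
Full months from May 2099 through April 2100 contribute their day counts.
Then 14 days into May 2100.
Total: 7 + 31 + 30 + 31 + 31 + 30 + 31 + 30 + 31 + 31 + 28 + 31 + 30 + 14 = 386.
The subtraction is earlier − later, so the result is −386 → -386.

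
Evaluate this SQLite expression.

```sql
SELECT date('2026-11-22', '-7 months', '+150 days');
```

Adding -7 months to 2026-11-22 gives 2026-04-22.
Applying '+150 days' to 2026-04-22: counting 150 days forward gives 2026-09-19.

2026-09-19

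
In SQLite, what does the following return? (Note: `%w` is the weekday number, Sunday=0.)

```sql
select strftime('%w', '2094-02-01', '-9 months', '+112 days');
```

5

First apply '-9 months', '+112 days': 2094-02-01 → 2093-08-21.
2093-08-21 is a Friday; with Sunday=0 that is 5.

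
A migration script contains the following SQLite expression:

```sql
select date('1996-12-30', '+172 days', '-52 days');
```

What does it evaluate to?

1997-04-29

Applying '+172 days' to 1996-12-30: counting 172 days forward gives 1997-06-20.
Applying '-52 days' to 1997-06-20: counting 52 days back gives 1997-04-29.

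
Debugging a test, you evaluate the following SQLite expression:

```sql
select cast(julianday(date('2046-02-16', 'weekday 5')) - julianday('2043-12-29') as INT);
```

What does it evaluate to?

780

`weekday 5` advances to the next Friday; 2046-02-16 is already a Friday, so it stays at 2046-02-16.
2 days remain in December 2043 after the 29th (31 − 29).
Full months from January 2044 through January 2046 contribute their day counts.
Then 16 days into February 2046.
Total: 2 + 31 + 29 + 31 + 30 + 31 + 30 + 31 + 31 + 30 + 31 + 30 + 31 + 31 + 28 + 31 + 30 + 31 + 30 + 31 + 31 + 30 + 31 + 30 + 31 + 31 + 16 = 780.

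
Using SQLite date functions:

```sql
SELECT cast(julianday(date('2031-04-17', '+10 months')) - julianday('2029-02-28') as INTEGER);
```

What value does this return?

1084

Adding +10 months to 2031-04-17 gives 2032-02-17.
0 days remain in February 2029 after the 28th (28 − 28).
Full months from March 2029 through January 2032 contribute their day counts.
Then 17 days into February 2032.
Total: 0 + 31 + 30 + 31 + 30 + 31 + 31 + 30 + 31 + 30 + 31 + 31 + 28 + 31 + 30 + 31 + 30 + 31 + 31 + 30 + 31 + 30 + 31 + 31 + 28 + 31 + 30 + 31 + 30 + 31 + 31 + 30 + 31 + 30 + 31 + 31 + 17 = 1084.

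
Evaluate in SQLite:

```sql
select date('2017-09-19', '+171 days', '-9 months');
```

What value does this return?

Applying '+171 days' to 2017-09-19: counting 171 days forward gives 2018-03-09.
Adding -9 months to 2018-03-09 gives 2017-06-09.

2017-06-09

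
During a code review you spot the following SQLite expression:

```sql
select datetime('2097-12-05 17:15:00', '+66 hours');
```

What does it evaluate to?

2097-12-08 11:15:00

+66 hours from 2097-12-05 17:15:00 is 2097-12-08 11:15:00 (crosses midnight).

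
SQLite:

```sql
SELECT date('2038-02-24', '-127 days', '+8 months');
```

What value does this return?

Applying '-127 days' to 2038-02-24: counting 127 days back gives 2037-10-20.
Adding +8 months to 2037-10-20 gives 2038-06-20.

2038-06-20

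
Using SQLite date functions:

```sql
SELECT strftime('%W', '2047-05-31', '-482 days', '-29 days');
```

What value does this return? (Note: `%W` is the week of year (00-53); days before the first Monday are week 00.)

01

First apply '-482 days', '-29 days': 2047-05-31 → 2046-01-05.
2046-01-05 is a Friday. SQLite's %W counts Mondays since the year started; the result is 01.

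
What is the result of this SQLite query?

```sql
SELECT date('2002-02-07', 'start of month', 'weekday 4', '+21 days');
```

`start of month` rewinds 2002-02-07 to 2002-02-01.
`weekday 4` advances to the next Thursday; 2002-02-01 is a Friday, so it moves forward to 2002-02-07.
Advancing 21 more days within February lands on 2002-02-28.

2002-02-28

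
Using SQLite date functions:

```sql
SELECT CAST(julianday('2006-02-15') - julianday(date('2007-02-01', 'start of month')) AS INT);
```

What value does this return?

`start of month` rewinds 2007-02-01 to 2007-02-01.
13 days remain in February 2006 after the 15th (28 − 15).
Full months from March 2006 through January 2007 contribute their day counts.
Then 1 day into February 2007.
Total: 13 + 31 + 30 + 31 + 30 + 31 + 31 + 30 + 31 + 30 + 31 + 31 + 1 = 351.
The subtraction is earlier − later, so the result is −351 → -351.

-351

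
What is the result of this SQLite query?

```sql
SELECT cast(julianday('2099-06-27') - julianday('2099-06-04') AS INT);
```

Both dates are in June 2099: 27 − 4 = 23.

23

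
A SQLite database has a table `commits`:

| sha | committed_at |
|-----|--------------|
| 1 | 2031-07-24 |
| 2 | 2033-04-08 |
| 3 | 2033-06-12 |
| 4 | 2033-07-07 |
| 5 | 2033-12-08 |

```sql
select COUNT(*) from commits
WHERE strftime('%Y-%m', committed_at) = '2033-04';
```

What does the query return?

Rows with year-month 2033-04: 2033-04-08 → 1.

1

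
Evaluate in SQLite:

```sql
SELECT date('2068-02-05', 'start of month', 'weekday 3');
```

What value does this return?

2068-02-01

`start of month` rewinds 2068-02-05 to 2068-02-01.
`weekday 3` advances to the next Wednesday; 2068-02-01 is already a Wednesday, so it stays at 2068-02-01.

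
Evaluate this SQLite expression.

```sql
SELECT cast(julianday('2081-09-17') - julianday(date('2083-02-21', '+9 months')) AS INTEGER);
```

Adding +9 months to 2083-02-21 gives 2083-11-21.
13 days remain in September 2081 after the 17th (30 − 17).
Full months from October 2081 through October 2083 contribute their day counts.
Then 21 days into November 2083.
Total: 13 + 31 + 30 + 31 + 31 + 28 + 31 + 30 + 31 + 30 + 31 + 31 + 30 + 31 + 30 + 31 + 31 + 28 + 31 + 30 + 31 + 30 + 31 + 31 + 30 + 31 + 21 = 795.
The subtraction is earlier − later, so the result is −795 → -795.

-795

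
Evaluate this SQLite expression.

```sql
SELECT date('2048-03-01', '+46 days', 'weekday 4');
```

2048-04-16

Applying '+46 days' to 2048-03-01: counting 46 days forward gives 2048-04-16.
`weekday 4` advances to the next Thursday; 2048-04-16 is already a Thursday, so it stays at 2048-04-16.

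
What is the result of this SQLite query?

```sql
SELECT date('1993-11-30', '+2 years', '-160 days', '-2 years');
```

1993-06-23

Adding +2 years to 1993-11-30 gives 1995-11-30.
Applying '-160 days' to 1995-11-30: counting 160 days back gives 1995-06-23.
Adding -2 years to 1995-06-23 gives 1993-06-23.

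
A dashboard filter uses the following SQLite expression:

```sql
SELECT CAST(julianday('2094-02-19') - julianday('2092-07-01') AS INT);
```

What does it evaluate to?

598

30 days remain in July 2092 after the 1st (31 − 1).
Full months from August 2092 through January 2094 contribute their day counts.
Then 19 days into February 2094.
Total: 30 + 31 + 30 + 31 + 30 + 31 + 31 + 28 + 31 + 30 + 31 + 30 + 31 + 31 + 30 + 31 + 30 + 31 + 31 + 19 = 598.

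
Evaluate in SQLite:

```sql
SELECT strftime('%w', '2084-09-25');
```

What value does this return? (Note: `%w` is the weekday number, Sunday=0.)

1

2084-09-25 is a Monday; with Sunday=0 that is 1.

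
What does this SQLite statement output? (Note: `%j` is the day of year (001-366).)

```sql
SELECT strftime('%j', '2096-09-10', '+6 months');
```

First apply '+6 months': 2096-09-10 → 2097-03-10.
Day-of-year for 2097-03-10: days since 2097-01-01 inclusive = 69, zero-padded to 069.

069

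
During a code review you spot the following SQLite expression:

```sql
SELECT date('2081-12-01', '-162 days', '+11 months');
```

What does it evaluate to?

2082-05-22

Applying '-162 days' to 2081-12-01: counting 162 days back gives 2081-06-22.
Adding +11 months to 2081-06-22 gives 2082-05-22.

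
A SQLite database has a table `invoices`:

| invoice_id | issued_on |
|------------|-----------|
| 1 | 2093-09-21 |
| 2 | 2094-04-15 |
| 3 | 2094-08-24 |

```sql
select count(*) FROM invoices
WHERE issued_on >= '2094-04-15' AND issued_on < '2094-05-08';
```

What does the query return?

Rows in [2094-04-15, 2094-05-08): 2094-04-15 → 1 row.

1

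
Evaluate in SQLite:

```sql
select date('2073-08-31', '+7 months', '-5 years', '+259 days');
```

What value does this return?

2069-12-15

Adding +7 months to 2073-08-31 gives 2074-03-31.
Adding -5 years to 2074-03-31 gives 2069-03-31.
Applying '+259 days' to 2069-03-31: counting 259 days forward gives 2069-12-15.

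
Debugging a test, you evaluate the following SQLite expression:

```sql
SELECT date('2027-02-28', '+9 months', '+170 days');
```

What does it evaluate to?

Adding +9 months to 2027-02-28 gives 2027-11-28.
Applying '+170 days' to 2027-11-28: counting 170 days forward gives 2028-05-16.

2028-05-16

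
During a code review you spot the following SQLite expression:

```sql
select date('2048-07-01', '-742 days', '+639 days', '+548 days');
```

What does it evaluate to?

2049-09-19

Applying '-742 days' to 2048-07-01: counting 742 days back gives 2046-06-20.
Applying '+639 days' to 2046-06-20: counting 639 days forward gives 2048-03-20.
Applying '+548 days' to 2048-03-20: counting 548 days forward gives 2049-09-19.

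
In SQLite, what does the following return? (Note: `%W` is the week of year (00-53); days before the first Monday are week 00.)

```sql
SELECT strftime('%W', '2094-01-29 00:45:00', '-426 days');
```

47

First apply '-426 days': 2094-01-29 00:45:00 → 2092-11-29 00:45:00.
2092-11-29 is a Saturday. SQLite's %W counts Mondays since the year started; the result is 47.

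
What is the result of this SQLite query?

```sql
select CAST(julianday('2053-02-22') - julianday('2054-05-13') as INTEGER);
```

-445

6 days remain in February 2053 after the 22nd (28 − 22).
Full months from March 2053 through April 2054 contribute their day counts.
Then 13 days into May 2054.
Total: 6 + 31 + 30 + 31 + 30 + 31 + 31 + 30 + 31 + 30 + 31 + 31 + 28 + 31 + 30 + 13 = 445.
The subtraction is earlier − later, so the result is −445 → -445.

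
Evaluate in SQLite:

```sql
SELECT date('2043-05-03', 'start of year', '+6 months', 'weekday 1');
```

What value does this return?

2043-07-06

`start of year` rewinds 2043-05-03 to 2043-01-01.
Adding +6 months to 2043-01-01 gives 2043-07-01.
`weekday 1` advances to the next Monday; 2043-07-01 is a Wednesday, so it moves forward to 2043-07-06.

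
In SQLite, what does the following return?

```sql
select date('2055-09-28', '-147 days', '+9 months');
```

2056-02-04

Applying '-147 days' to 2055-09-28: counting 147 days back gives 2055-05-04.
Adding +9 months to 2055-05-04 gives 2056-02-04.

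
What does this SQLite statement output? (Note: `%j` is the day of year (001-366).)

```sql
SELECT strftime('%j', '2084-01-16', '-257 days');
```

First apply '-257 days': 2084-01-16 → 2083-05-04.
Day-of-year for 2083-05-04: days since 2083-01-01 inclusive = 124, zero-padded to 124.

124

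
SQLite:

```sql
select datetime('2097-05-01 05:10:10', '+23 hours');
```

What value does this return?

+23 hours from 2097-05-01 05:10:10 is 2097-05-02 04:10:10 (crosses midnight).

2097-05-02 04:10:10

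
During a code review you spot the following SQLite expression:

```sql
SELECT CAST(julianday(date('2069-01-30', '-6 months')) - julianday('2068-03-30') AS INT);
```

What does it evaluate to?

122

Adding -6 months to 2069-01-30 gives 2068-07-30.
1 day remains in March 2068 after the 30th (31 − 30).
April 2068: 30 days.
May 2068: 31 days.
June 2068: 30 days.
Then 30 days into July 2068.
Total: 1 + 30 + 31 + 30 + 30 = 122.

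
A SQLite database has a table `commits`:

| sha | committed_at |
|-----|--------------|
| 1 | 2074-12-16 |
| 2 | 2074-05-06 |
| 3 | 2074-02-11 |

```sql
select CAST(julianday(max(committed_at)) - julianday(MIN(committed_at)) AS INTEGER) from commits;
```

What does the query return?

308

MIN = 2074-02-11, MAX = 2074-12-16.
17 days remain in February 2074 after the 11th (28 − 11).
Full months from March 2074 through November 2074 contribute their day counts.
Then 16 days into December 2074.
Total: 17 + 31 + 30 + 31 + 30 + 31 + 31 + 30 + 31 + 30 + 16 = 308.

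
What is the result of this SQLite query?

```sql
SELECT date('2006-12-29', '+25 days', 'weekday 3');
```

December 2006 has 31 days; 2 remain after the 29th, so 3 days reach 2007-01-01.
Advancing 22 more days within January lands on 2007-01-23.
`weekday 3` advances to the next Wednesday; 2007-01-23 is a Tuesday, so it moves forward to 2007-01-24.

2007-01-24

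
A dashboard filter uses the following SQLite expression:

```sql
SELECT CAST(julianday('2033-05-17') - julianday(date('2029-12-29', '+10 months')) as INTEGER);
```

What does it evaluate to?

931

Adding +10 months to 2029-12-29 gives 2030-10-29.
2 days remain in October 2030 after the 29th (31 − 29).
Full months from November 2030 through April 2033 contribute their day counts.
Then 17 days into May 2033.
Total: 2 + 30 + 31 + 31 + 28 + 31 + 30 + 31 + 30 + 31 + 31 + 30 + 31 + 30 + 31 + 31 + 29 + 31 + 30 + 31 + 30 + 31 + 31 + 30 + 31 + 30 + 31 + 31 + 28 + 31 + 30 + 17 = 931.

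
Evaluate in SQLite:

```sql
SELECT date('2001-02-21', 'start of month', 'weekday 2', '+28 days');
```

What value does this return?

`start of month` rewinds 2001-02-21 to 2001-02-01.
`weekday 2` advances to the next Tuesday; 2001-02-01 is a Thursday, so it moves forward to 2001-02-06.
February 2001 has 28 days; 22 remain after the 6th, so 23 days reach 2001-03-01.
Advancing 5 more days within March lands on 2001-03-06.

2001-03-06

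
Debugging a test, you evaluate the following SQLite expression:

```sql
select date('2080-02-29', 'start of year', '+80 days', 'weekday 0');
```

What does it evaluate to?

2080-03-24

`start of year` rewinds 2080-02-29 to 2080-01-01.
Applying '+80 days' to 2080-01-01: counting 80 days forward gives 2080-03-21.
`weekday 0` advances to the next Sunday; 2080-03-21 is a Thursday, so it moves forward to 2080-03-24.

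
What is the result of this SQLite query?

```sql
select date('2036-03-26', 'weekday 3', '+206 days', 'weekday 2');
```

2036-10-21

`weekday 3` advances to the next Wednesday; 2036-03-26 is already a Wednesday, so it stays at 2036-03-26.
Applying '+206 days' to 2036-03-26: counting 206 days forward gives 2036-10-18.
`weekday 2` advances to the next Tuesday; 2036-10-18 is a Saturday, so it moves forward to 2036-10-21.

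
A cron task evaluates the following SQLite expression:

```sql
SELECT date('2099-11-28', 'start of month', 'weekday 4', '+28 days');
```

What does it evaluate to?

`start of month` rewinds 2099-11-28 to 2099-11-01.
`weekday 4` advances to the next Thursday; 2099-11-01 is a Sunday, so it moves forward to 2099-11-05.
November 2099 has 30 days; 25 remain after the 5th, so 26 days reach 2099-12-01.
Advancing 2 more days within December lands on 2099-12-03.

2099-12-03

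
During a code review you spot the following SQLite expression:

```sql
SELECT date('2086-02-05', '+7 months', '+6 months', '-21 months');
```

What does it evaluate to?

Adding +7 months to 2086-02-05 gives 2086-09-05.
Adding +6 months to 2086-09-05 gives 2087-03-05.
Adding -21 months to 2087-03-05 gives 2085-06-05.

2085-06-05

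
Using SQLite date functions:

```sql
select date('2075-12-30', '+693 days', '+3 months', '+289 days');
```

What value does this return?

2078-12-08

Applying '+693 days' to 2075-12-30: counting 693 days forward gives 2077-11-22.
Adding +3 months to 2077-11-22 gives 2078-02-22.
Applying '+289 days' to 2078-02-22: counting 289 days forward gives 2078-12-08.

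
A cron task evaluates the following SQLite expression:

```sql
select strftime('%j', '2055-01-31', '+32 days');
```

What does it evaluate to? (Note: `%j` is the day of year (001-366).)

063

First apply '+32 days': 2055-01-31 → 2055-03-04.
Day-of-year for 2055-03-04: days since 2055-01-01 inclusive = 63, zero-padded to 063.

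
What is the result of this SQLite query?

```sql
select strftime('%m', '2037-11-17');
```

`%m` extracts the 2-digit month (01-12): 11.

11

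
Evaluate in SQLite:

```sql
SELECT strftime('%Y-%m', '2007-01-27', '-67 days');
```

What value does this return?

2006-11

First apply '-67 days': 2007-01-27 → 2006-11-21.
`%Y-%m` extracts the year-month: 2006-11.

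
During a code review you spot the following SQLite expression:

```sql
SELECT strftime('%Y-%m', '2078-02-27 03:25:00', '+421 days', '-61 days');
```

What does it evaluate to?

First apply '+421 days', '-61 days': 2078-02-27 03:25:00 → 2079-02-22 03:25:00.
`%Y-%m` extracts the year-month: 2079-02.

2079-02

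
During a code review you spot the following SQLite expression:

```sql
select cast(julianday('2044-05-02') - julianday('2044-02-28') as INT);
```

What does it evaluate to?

64

1 day remains in February 2044 after the 28th (29 − 28).
March 2044: 31 days.
April 2044: 30 days.
Then 2 days into May 2044.
Total: 1 + 31 + 30 + 2 = 64.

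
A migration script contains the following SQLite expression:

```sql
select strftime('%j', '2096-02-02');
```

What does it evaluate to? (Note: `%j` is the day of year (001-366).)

Day-of-year for 2096-02-02: days since 2096-01-01 inclusive = 33, zero-padded to 033.

033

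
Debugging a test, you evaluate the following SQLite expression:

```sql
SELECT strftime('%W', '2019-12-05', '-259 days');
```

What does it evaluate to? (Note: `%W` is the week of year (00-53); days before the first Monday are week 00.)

11

First apply '-259 days': 2019-12-05 → 2019-03-21.
2019-03-21 is a Thursday. SQLite's %W counts Mondays since the year started; the result is 11.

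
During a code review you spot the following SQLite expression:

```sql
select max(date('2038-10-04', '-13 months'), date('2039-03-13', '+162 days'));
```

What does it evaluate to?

date('2038-10-04', '-13 months') → 2037-09-04.
date('2039-03-13', '+162 days') → 2039-08-22.
Later of the two is 2039-08-22.

2039-08-22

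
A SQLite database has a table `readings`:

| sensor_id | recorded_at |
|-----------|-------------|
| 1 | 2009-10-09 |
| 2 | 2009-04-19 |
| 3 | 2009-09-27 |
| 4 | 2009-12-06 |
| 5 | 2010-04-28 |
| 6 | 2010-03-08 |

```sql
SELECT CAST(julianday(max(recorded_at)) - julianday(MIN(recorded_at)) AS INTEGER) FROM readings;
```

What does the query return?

MIN = 2009-04-19, MAX = 2010-04-28.
11 days remain in April 2009 after the 19th (30 − 19).
Full months from May 2009 through March 2010 contribute their day counts.
Then 28 days into April 2010.
Total: 11 + 31 + 30 + 31 + 31 + 30 + 31 + 30 + 31 + 31 + 28 + 31 + 28 = 374.

374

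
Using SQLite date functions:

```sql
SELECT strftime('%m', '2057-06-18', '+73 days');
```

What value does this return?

First apply '+73 days': 2057-06-18 → 2057-08-30.
`%m` extracts the 2-digit month (01-12): 08.

08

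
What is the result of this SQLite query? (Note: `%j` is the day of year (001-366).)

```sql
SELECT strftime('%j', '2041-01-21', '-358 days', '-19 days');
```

First apply '-358 days', '-19 days': 2041-01-21 → 2040-01-10.
Day-of-year for 2040-01-10: days since 2040-01-01 inclusive = 10, zero-padded to 010.

010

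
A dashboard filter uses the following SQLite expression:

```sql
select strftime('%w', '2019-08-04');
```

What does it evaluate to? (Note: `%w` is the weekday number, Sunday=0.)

2019-08-04 is a Sunday; with Sunday=0 that is 0.

0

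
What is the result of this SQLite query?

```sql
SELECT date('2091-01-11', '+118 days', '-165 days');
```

Applying '+118 days' to 2091-01-11: counting 118 days forward gives 2091-05-09.
Applying '-165 days' to 2091-05-09: counting 165 days back gives 2090-11-25.

2090-11-25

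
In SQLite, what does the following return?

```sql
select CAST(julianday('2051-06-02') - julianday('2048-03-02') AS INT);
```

1187

29 days remain in March 2048 after the 2nd (31 − 2).
Full months from April 2048 through May 2051 contribute their day counts.
Then 2 days into June 2051.
Total: 29 + 30 + 31 + 30 + 31 + 31 + 30 + 31 + 30 + 31 + 31 + 28 + 31 + 30 + 31 + 30 + 31 + 31 + 30 + 31 + 30 + 31 + 31 + 28 + 31 + 30 + 31 + 30 + 31 + 31 + 30 + 31 + 30 + 31 + 31 + 28 + 31 + 30 + 31 + 2 = 1187.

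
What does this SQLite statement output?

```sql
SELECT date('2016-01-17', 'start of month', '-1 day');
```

`start of month` rewinds 2016-01-17 to 2016-01-01.
Going back 1 day from 2016-01-01 reaches 2015-12-31 (last day of December, 31 days).

2015-12-31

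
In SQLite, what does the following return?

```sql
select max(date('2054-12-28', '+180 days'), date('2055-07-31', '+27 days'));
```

2055-08-27

date('2054-12-28', '+180 days') → 2055-06-26.
date('2055-07-31', '+27 days') → 2055-08-27.
Later of the two is 2055-08-27.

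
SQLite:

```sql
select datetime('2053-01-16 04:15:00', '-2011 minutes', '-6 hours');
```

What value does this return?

2053-01-14 12:44:00

2011 minutes = 33h 31m; -2011 minutes from 2053-01-16 04:15:00 is 2053-01-14 18:44:00 (crosses midnight).
-6 hours from 2053-01-14 18:44:00 is 2053-01-14 12:44:00.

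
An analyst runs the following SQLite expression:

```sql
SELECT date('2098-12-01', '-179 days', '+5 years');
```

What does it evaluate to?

Applying '-179 days' to 2098-12-01: counting 179 days back gives 2098-06-05.
Adding +5 years to 2098-06-05 gives 2103-06-05.

2103-06-05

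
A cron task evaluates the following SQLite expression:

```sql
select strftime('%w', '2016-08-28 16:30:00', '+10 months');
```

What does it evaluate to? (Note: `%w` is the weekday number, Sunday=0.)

3

First apply '+10 months': 2016-08-28 16:30:00 → 2017-06-28 16:30:00.
2017-06-28 is a Wednesday; with Sunday=0 that is 3.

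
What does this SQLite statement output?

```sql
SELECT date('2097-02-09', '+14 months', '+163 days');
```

2098-09-19

Adding +14 months to 2097-02-09 gives 2098-04-09.
Applying '+163 days' to 2098-04-09: counting 163 days forward gives 2098-09-19.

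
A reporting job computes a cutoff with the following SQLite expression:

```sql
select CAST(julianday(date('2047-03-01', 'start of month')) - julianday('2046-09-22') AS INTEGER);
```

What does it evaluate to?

160

`start of month` rewinds 2047-03-01 to 2047-03-01.
8 days remain in September 2046 after the 22nd (30 − 22).
October 2046: 31 days.
November 2046: 30 days.
December 2046: 31 days.
January 2047: 31 days.
February 2047: 28 days.
Then 1 day into March 2047.
Total: 8 + 31 + 30 + 31 + 31 + 28 + 1 = 160.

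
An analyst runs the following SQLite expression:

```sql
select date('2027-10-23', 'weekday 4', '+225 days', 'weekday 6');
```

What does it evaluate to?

`weekday 4` advances to the next Thursday; 2027-10-23 is a Saturday, so it moves forward to 2027-10-28.
Applying '+225 days' to 2027-10-28: counting 225 days forward gives 2028-06-09.
`weekday 6` advances to the next Saturday; 2028-06-09 is a Friday, so it moves forward to 2028-06-10.

2028-06-10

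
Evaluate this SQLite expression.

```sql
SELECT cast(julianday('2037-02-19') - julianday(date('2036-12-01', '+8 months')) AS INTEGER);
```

-163

Adding +8 months to 2036-12-01 gives 2037-08-01.
9 days remain in February 2037 after the 19th (28 − 19).
March 2037: 31 days.
April 2037: 30 days.
May 2037: 31 days.
June 2037: 30 days.
July 2037: 31 days.
Then 1 day into August 2037.
Total: 9 + 31 + 30 + 31 + 30 + 31 + 1 = 163.
The subtraction is earlier − later, so the result is −163 → -163.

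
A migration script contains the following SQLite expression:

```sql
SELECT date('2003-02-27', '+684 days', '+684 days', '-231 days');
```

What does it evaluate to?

2006-04-09

Applying '+684 days' to 2003-02-27: counting 684 days forward gives 2005-01-11.
Applying '+684 days' to 2005-01-11: counting 684 days forward gives 2006-11-26.
Applying '-231 days' to 2006-11-26: counting 231 days back gives 2006-04-09.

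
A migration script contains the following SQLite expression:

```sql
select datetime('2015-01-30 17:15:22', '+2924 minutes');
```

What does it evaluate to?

2924 minutes = 48h 44m; +2924 minutes from 2015-01-30 17:15:22 is 2015-02-01 17:59:22 (crosses midnight).

2015-02-01 17:59:22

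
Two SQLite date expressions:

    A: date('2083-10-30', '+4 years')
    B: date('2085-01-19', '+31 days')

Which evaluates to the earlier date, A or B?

B

A = 2087-10-30.
B = 2085-02-19.
B is earlier.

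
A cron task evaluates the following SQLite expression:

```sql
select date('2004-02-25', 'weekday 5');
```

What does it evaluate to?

2004-02-27

`weekday 5` advances to the next Friday; 2004-02-25 is a Wednesday, so it moves forward to 2004-02-27.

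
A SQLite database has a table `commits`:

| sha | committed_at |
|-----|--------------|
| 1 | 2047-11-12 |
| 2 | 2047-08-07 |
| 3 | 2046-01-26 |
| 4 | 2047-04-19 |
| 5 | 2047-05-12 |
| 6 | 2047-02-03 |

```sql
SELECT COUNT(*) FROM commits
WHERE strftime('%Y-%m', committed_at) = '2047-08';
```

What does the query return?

Rows with year-month 2047-08: 2047-08-07 → 1.

1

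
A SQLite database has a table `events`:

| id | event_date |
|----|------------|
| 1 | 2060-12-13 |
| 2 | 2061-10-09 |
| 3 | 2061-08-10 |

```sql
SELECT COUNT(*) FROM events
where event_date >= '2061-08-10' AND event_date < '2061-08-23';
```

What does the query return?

Rows in [2061-08-10, 2061-08-23): 2061-08-10 → 1 row.

1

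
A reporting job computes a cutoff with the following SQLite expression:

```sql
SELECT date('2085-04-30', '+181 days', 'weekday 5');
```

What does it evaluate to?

Applying '+181 days' to 2085-04-30: counting 181 days forward gives 2085-10-28.
`weekday 5` advances to the next Friday; 2085-10-28 is a Sunday, so it moves forward to 2085-11-02.

2085-11-02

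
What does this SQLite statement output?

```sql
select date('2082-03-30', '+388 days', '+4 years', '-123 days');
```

2086-12-20

Applying '+388 days' to 2082-03-30: counting 388 days forward gives 2083-04-22.
Adding +4 years to 2083-04-22 gives 2087-04-22.
Applying '-123 days' to 2087-04-22: counting 123 days back gives 2086-12-20.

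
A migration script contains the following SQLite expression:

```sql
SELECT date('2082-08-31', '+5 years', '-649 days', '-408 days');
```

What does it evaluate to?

2084-10-08

Adding +5 years to 2082-08-31 gives 2087-08-31.
Applying '-649 days' to 2087-08-31: counting 649 days back gives 2085-11-20.
Applying '-408 days' to 2085-11-20: counting 408 days back gives 2084-10-08.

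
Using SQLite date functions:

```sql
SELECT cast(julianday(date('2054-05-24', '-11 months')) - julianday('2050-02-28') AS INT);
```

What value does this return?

Adding -11 months to 2054-05-24 gives 2053-06-24.
0 days remain in February 2050 after the 28th (28 − 28).
Full months from March 2050 through May 2053 contribute their day counts.
Then 24 days into June 2053.
Total: 0 + 31 + 30 + 31 + 30 + 31 + 31 + 30 + 31 + 30 + 31 + 31 + 28 + 31 + 30 + 31 + 30 + 31 + 31 + 30 + 31 + 30 + 31 + 31 + 29 + 31 + 30 + 31 + 30 + 31 + 31 + 30 + 31 + 30 + 31 + 31 + 28 + 31 + 30 + 31 + 24 = 1212.

1212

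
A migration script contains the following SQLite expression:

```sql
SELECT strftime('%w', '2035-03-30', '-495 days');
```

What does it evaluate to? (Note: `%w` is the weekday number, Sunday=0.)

First apply '-495 days': 2035-03-30 → 2033-11-20.
2033-11-20 is a Sunday; with Sunday=0 that is 0.

0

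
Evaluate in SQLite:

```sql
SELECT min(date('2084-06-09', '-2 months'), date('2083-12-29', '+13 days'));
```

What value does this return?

date('2084-06-09', '-2 months') → 2084-04-09.
date('2083-12-29', '+13 days') → 2084-01-11.
Earlier of the two is 2084-01-11.

2084-01-11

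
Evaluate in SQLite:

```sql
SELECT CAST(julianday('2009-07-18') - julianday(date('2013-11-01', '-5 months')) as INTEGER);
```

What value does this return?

-1414

Adding -5 months to 2013-11-01 gives 2013-06-01.
13 days remain in July 2009 after the 18th (31 − 18).
Full months from August 2009 through May 2013 contribute their day counts.
Then 1 day into June 2013.
Total: 13 + 31 + 30 + 31 + 30 + 31 + 31 + 28 + 31 + 30 + 31 + 30 + 31 + 31 + 30 + 31 + 30 + 31 + 31 + 28 + 31 + 30 + 31 + 30 + 31 + 31 + 30 + 31 + 30 + 31 + 31 + 29 + 31 + 30 + 31 + 30 + 31 + 31 + 30 + 31 + 30 + 31 + 31 + 28 + 31 + 30 + 31 + 1 = 1414.
The subtraction is earlier − later, so the result is −1414 → -1414.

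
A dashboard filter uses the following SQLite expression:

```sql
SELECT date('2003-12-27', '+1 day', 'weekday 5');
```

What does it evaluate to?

Advancing 1 more day within December lands on 2003-12-28.
`weekday 5` advances to the next Friday; 2003-12-28 is a Sunday, so it moves forward to 2004-01-02.

2004-01-02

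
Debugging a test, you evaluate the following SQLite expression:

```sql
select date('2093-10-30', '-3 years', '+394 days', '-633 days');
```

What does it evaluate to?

Adding -3 years to 2093-10-30 gives 2090-10-30.
Applying '+394 days' to 2090-10-30: counting 394 days forward gives 2091-11-28.
Applying '-633 days' to 2091-11-28: counting 633 days back gives 2090-03-05.

2090-03-05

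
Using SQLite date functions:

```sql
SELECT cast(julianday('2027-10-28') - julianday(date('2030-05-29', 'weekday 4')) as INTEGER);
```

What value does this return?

-945

`weekday 4` advances to the next Thursday; 2030-05-29 is a Wednesday, so it moves forward to 2030-05-30.
3 days remain in October 2027 after the 28th (31 − 28).
Full months from November 2027 through April 2030 contribute their day counts.
Then 30 days into May 2030.
Total: 3 + 30 + 31 + 31 + 29 + 31 + 30 + 31 + 30 + 31 + 31 + 30 + 31 + 30 + 31 + 31 + 28 + 31 + 30 + 31 + 30 + 31 + 31 + 30 + 31 + 30 + 31 + 31 + 28 + 31 + 30 + 30 = 945.
The subtraction is earlier − later, so the result is −945 → -945.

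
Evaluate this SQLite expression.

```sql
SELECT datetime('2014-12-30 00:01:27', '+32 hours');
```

2014-12-31 08:01:27

+32 hours from 2014-12-30 00:01:27 is 2014-12-31 08:01:27 (crosses midnight).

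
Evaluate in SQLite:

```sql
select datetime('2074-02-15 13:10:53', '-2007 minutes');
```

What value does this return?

2074-02-14 03:43:53

2007 minutes = 33h 27m; -2007 minutes from 2074-02-15 13:10:53 is 2074-02-14 03:43:53 (crosses midnight).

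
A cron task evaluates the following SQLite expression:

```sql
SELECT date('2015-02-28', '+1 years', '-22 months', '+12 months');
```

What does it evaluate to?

Adding +1 year to 2015-02-28 gives 2016-02-28.
Adding -22 months to 2016-02-28 gives 2014-04-28.
Adding +12 months to 2014-04-28 gives 2015-04-28.

2015-04-28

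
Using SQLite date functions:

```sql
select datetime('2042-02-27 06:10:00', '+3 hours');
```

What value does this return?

+3 hours from 2042-02-27 06:10:00 is 2042-02-27 09:10:00.

2042-02-27 09:10:00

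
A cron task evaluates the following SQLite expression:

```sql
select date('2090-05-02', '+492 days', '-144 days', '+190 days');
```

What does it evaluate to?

2091-10-22

Applying '+492 days' to 2090-05-02: counting 492 days forward gives 2091-09-06.
Applying '-144 days' to 2091-09-06: counting 144 days back gives 2091-04-15.
Applying '+190 days' to 2091-04-15: counting 190 days forward gives 2091-10-22.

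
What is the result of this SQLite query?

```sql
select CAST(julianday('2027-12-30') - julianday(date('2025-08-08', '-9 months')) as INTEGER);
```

1147

Adding -9 months to 2025-08-08 gives 2024-11-08.
22 days remain in November 2024 after the 8th (30 − 8).
Full months from December 2024 through November 2027 contribute their day counts.
Then 30 days into December 2027.
Total: 22 + 31 + 31 + 28 + 31 + 30 + 31 + 30 + 31 + 31 + 30 + 31 + 30 + 31 + 31 + 28 + 31 + 30 + 31 + 30 + 31 + 31 + 30 + 31 + 30 + 31 + 31 + 28 + 31 + 30 + 31 + 30 + 31 + 31 + 30 + 31 + 30 + 30 = 1147.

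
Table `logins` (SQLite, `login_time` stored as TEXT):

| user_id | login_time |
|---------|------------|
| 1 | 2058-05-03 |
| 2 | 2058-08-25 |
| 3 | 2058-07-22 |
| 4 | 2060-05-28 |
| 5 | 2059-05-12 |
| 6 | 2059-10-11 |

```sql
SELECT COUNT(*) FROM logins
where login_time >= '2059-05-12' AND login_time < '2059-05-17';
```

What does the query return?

1

Rows in [2059-05-12, 2059-05-17): 2059-05-12 → 1 row.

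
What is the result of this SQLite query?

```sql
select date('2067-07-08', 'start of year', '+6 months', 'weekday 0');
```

2067-07-03

`start of year` rewinds 2067-07-08 to 2067-01-01.
Adding +6 months to 2067-01-01 gives 2067-07-01.
`weekday 0` advances to the next Sunday; 2067-07-01 is a Friday, so it moves forward to 2067-07-03.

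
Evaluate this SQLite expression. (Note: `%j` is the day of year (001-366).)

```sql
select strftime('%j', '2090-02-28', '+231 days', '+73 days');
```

First apply '+231 days', '+73 days': 2090-02-28 → 2090-12-29.
Day-of-year for 2090-12-29: days since 2090-01-01 inclusive = 363, zero-padded to 363.

363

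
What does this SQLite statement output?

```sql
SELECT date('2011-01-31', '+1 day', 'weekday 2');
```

2011-02-01

January 2011 has 31 days; 0 remain after the 31st, so 1 days reach 2011-02-01.
`weekday 2` advances to the next Tuesday; 2011-02-01 is already a Tuesday, so it stays at 2011-02-01.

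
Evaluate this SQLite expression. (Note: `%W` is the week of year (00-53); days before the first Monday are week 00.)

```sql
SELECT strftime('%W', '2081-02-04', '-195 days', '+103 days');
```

First apply '-195 days', '+103 days': 2081-02-04 → 2080-11-04.
2080-11-04 is a Monday. SQLite's %W counts Mondays since the year started; the result is 45.

45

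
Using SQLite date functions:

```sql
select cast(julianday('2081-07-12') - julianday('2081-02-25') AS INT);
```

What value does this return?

3 days remain in February 2081 after the 25th (28 − 25).
March 2081: 31 days.
April 2081: 30 days.
May 2081: 31 days.
June 2081: 30 days.
Then 12 days into July 2081.
Total: 3 + 31 + 30 + 31 + 30 + 12 = 137.

137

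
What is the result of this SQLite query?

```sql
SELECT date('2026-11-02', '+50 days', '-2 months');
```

2026-10-22

Applying '+50 days' to 2026-11-02: counting 50 days forward gives 2026-12-22.
Adding -2 months to 2026-12-22 gives 2026-10-22.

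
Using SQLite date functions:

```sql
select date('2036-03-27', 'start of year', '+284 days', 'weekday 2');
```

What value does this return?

`start of year` rewinds 2036-03-27 to 2036-01-01.
Applying '+284 days' to 2036-01-01: counting 284 days forward gives 2036-10-11.
`weekday 2` advances to the next Tuesday; 2036-10-11 is a Saturday, so it moves forward to 2036-10-14.

2036-10-14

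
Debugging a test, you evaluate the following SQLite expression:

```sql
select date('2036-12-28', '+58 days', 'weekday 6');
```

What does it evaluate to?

2037-02-28

Applying '+58 days' to 2036-12-28: counting 58 days forward gives 2037-02-24.
`weekday 6` advances to the next Saturday; 2037-02-24 is a Tuesday, so it moves forward to 2037-02-28.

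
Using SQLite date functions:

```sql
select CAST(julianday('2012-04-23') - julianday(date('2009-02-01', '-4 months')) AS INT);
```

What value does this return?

Adding -4 months to 2009-02-01 gives 2008-10-01.
30 days remain in October 2008 after the 1st (31 − 1).
Full months from November 2008 through March 2012 contribute their day counts.
Then 23 days into April 2012.
Total: 30 + 30 + 31 + 31 + 28 + 31 + 30 + 31 + 30 + 31 + 31 + 30 + 31 + 30 + 31 + 31 + 28 + 31 + 30 + 31 + 30 + 31 + 31 + 30 + 31 + 30 + 31 + 31 + 28 + 31 + 30 + 31 + 30 + 31 + 31 + 30 + 31 + 30 + 31 + 31 + 29 + 31 + 23 = 1300.

1300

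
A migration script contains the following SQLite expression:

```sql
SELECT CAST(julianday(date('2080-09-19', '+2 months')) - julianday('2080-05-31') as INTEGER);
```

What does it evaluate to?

Adding +2 months to 2080-09-19 gives 2080-11-19.
0 days remain in May 2080 after the 31st (31 − 31).
June 2080: 30 days.
July 2080: 31 days.
August 2080: 31 days.
September 2080: 30 days.
October 2080: 31 days.
Then 19 days into November 2080.
Total: 0 + 30 + 31 + 31 + 30 + 31 + 19 = 172.

172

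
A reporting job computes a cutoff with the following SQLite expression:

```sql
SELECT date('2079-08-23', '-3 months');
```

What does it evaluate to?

Adding -3 months to 2079-08-23 gives 2079-05-23.

2079-05-23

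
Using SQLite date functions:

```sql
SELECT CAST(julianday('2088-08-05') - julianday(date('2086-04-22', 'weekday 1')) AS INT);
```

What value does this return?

`weekday 1` advances to the next Monday; 2086-04-22 is already a Monday, so it stays at 2086-04-22.
8 days remain in April 2086 after the 22nd (30 − 22).
Full months from May 2086 through July 2088 contribute their day counts.
Then 5 days into August 2088.
Total: 8 + 31 + 30 + 31 + 31 + 30 + 31 + 30 + 31 + 31 + 28 + 31 + 30 + 31 + 30 + 31 + 31 + 30 + 31 + 30 + 31 + 31 + 29 + 31 + 30 + 31 + 30 + 31 + 5 = 836.

836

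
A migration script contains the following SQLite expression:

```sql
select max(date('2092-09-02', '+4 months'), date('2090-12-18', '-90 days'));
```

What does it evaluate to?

date('2092-09-02', '+4 months') → 2093-01-02.
date('2090-12-18', '-90 days') → 2090-09-19.
Later of the two is 2093-01-02.

2093-01-02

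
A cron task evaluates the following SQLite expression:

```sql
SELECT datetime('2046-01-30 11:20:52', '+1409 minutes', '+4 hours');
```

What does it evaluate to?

1409 minutes = 23h 29m; +1409 minutes from 2046-01-30 11:20:52 is 2046-01-31 10:49:52 (crosses midnight).
+4 hours from 2046-01-31 10:49:52 is 2046-01-31 14:49:52.

2046-01-31 14:49:52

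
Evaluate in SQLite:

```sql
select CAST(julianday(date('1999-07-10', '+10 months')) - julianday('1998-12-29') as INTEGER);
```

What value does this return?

498

Adding +10 months to 1999-07-10 gives 2000-05-10.
2 days remain in December 1998 after the 29th (31 − 29).
Full months from January 1999 through April 2000 contribute their day counts.
Then 10 days into May 2000.
Total: 2 + 31 + 28 + 31 + 30 + 31 + 30 + 31 + 31 + 30 + 31 + 30 + 31 + 31 + 29 + 31 + 30 + 10 = 498.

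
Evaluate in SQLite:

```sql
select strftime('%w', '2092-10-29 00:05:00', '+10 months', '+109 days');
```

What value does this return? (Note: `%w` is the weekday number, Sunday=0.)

First apply '+10 months', '+109 days': 2092-10-29 00:05:00 → 2093-12-16 00:05:00.
2093-12-16 is a Wednesday; with Sunday=0 that is 3.

3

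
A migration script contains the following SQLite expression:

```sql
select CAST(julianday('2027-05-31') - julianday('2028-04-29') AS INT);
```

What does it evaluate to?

-334

0 days remain in May 2027 after the 31st (31 − 31).
Full months from June 2027 through March 2028 contribute their day counts.
Then 29 days into April 2028.
Total: 0 + 30 + 31 + 31 + 30 + 31 + 30 + 31 + 31 + 29 + 31 + 29 = 334.
The subtraction is earlier − later, so the result is −334 → -334.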